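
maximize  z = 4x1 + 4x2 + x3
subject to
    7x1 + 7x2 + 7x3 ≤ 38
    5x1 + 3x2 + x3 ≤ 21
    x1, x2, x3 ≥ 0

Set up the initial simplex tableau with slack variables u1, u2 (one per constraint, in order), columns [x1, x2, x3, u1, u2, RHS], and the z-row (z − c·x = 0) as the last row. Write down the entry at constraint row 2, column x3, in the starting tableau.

1

Constraint 2 has coefficient 1 on x3.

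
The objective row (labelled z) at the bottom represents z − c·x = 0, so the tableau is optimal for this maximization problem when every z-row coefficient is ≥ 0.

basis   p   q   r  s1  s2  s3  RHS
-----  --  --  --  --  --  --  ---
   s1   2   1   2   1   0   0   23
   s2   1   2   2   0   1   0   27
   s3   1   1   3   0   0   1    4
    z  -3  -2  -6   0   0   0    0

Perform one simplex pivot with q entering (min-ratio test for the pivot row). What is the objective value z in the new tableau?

8

Ratio test on column q — row 1: 23/1 = 23; row 2: 27/2 = 27/2; row 3: 4/1 = 4. Minimum is 4 at row 3 (s3 leaves); pivot element 1.
Pivot on row 3; the z-row RHS becomes 0 − (-2)·4 = 8.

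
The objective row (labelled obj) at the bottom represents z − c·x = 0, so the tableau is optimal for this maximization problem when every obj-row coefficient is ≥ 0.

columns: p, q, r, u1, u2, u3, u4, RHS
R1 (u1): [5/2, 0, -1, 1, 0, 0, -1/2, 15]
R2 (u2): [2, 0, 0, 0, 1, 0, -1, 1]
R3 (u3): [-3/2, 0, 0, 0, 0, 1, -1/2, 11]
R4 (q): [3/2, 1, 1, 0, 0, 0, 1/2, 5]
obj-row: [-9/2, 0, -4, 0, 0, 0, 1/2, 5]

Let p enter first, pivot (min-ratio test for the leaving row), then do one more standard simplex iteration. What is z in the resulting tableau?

97/4

Ratio test on column p — row 1: 15/(5/2) = 6; row 2: 1/2 = 1/2; row 3: entry -3/2 ≤ 0; row 4: 5/(3/2) = 10/3. Minimum is 1/2 at row 2 (u2 leaves); pivot element 2.
Pivot on row 2; the obj-row RHS becomes 5 − (-9/2)·(1/2) = 29/4.
Next entering variable (most negative obj-row entry -4): r.
Ratio test on column r — row 1: entry -1 ≤ 0; row 2: entry 0 ≤ 0; row 3: entry 0 ≤ 0; row 4: (17/4)/1 = 17/4. Minimum is 17/4 at row 4 (q leaves); pivot element 1.
After the second pivot the obj-row RHS is 29/4 − (-4)·(17/4) = 97/4.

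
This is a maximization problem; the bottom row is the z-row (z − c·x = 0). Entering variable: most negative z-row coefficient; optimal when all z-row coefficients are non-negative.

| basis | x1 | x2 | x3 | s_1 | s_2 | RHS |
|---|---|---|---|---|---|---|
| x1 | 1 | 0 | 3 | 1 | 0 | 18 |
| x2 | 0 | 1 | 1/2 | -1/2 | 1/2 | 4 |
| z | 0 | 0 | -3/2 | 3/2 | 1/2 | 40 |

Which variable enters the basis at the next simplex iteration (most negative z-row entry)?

Negative z-row entries: x3: -3/2.
The most negative is -3/2 in column x3, so x3 enters.

x3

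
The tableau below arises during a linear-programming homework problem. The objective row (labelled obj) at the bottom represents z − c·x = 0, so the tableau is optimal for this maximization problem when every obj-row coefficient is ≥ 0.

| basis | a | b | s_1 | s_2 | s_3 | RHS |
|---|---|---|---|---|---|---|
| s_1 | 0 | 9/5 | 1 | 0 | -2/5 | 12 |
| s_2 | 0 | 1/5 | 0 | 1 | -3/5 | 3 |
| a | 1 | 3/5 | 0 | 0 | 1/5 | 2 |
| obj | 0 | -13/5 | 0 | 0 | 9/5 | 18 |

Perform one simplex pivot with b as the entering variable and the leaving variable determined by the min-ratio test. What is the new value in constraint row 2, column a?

Ratio test on column b — row 1: 12/(9/5) = 20/3; row 2: 3/(1/5) = 15; row 3: 2/(3/5) = 10/3. Minimum is 10/3 at row 3 (a leaves); pivot element 3/5.
Divide row 3 by 3/5; eliminate column b from the other rows.
Row 2 update in column a: 0 − (1/5)·(5/3) = -1/3.

-1/3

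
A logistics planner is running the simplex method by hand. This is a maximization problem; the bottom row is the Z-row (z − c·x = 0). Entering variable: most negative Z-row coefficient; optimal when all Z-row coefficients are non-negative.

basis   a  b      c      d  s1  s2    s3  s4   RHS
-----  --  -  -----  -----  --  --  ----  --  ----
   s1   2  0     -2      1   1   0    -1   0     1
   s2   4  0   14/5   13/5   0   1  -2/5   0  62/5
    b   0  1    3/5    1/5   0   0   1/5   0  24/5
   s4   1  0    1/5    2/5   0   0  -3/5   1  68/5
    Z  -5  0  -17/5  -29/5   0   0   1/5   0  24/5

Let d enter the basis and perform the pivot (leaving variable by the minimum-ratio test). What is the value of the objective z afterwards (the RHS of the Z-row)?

Ratio test on column d — row 1: 1/1 = 1; row 2: (62/5)/(13/5) = 62/13; row 3: (24/5)/(1/5) = 24; row 4: (68/5)/(2/5) = 34. Minimum is 1 at row 1 (s1 leaves); pivot element 1.
Pivot on row 1; the Z-row RHS becomes 24/5 − (-29/5)·1 = 53/5.

53/5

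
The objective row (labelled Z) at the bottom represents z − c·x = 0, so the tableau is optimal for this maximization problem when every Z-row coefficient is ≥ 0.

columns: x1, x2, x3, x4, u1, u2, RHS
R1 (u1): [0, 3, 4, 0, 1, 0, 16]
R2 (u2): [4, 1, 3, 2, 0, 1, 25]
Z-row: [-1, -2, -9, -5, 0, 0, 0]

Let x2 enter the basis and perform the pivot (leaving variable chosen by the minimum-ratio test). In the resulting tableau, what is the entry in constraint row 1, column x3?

4/3

Ratio test on column x2 — row 1: 16/3 = 16/3; row 2: 25/1 = 25. Minimum is 16/3 at row 1 (u1 leaves); pivot element 3.
Divide row 1 by 3; eliminate column x2 from the other rows.
In the new row 1, the x3 entry is the old entry divided by the pivot: 4/3 = 4/3.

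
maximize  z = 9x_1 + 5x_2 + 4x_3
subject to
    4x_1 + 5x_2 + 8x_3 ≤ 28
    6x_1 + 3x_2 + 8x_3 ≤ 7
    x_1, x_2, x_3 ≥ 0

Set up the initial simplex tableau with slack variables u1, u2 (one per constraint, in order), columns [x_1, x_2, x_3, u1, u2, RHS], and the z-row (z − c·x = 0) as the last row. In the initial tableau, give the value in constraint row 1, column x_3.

Constraint 1 has coefficient 8 on x_3.

8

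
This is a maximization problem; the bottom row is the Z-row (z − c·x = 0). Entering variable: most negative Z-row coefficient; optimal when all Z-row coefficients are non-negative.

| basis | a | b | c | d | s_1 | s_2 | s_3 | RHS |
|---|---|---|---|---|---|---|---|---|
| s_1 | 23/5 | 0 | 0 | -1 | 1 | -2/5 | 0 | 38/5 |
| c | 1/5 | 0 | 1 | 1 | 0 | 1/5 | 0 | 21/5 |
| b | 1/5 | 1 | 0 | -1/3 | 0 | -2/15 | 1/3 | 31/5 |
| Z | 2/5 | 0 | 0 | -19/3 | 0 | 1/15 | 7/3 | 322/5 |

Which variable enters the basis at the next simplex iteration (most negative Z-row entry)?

d

Negative Z-row entries: d: -19/3.
The most negative is -19/3 in column d, so d enters.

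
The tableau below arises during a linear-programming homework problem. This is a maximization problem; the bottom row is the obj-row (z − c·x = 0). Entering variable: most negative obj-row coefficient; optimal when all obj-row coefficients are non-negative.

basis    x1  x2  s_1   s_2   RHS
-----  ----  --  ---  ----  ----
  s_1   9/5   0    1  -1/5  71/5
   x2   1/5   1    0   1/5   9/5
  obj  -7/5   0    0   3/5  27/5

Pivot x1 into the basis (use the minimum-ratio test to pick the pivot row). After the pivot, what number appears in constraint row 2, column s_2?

2/9

Ratio test on column x1 — row 1: (71/5)/(9/5) = 71/9; row 2: (9/5)/(1/5) = 9. Minimum is 71/9 at row 1 (s_1 leaves); pivot element 9/5.
Divide row 1 by 9/5; eliminate column x1 from the other rows.
Row 2 update in column s_2: 1/5 − (1/5)·(-1/9) = 2/9.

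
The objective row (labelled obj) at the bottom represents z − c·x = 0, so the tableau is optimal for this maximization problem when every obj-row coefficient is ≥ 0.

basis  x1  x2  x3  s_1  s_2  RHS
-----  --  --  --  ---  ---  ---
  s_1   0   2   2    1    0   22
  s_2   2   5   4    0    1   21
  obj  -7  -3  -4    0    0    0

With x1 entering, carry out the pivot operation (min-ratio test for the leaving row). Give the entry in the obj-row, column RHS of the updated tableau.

147/2

Ratio test on column x1 — row 1: entry 0 ≤ 0; row 2: 21/2 = 21/2. Minimum is 21/2 at row 2 (s_2 leaves); pivot element 2.
Divide row 2 by 2; eliminate column x1 from the other rows.
obj-row update in column RHS: 0 − (-7)·(21/2) = 147/2.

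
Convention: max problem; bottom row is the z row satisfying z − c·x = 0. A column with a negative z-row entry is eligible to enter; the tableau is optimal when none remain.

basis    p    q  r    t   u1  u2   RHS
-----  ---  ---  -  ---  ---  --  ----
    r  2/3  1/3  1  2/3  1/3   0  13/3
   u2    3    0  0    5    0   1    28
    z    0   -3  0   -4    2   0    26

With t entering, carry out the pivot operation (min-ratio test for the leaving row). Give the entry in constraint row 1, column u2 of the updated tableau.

Ratio test on column t — row 1: (13/3)/(2/3) = 13/2; row 2: 28/5 = 28/5. Minimum is 28/5 at row 2 (u2 leaves); pivot element 5.
Divide row 2 by 5; eliminate column t from the other rows.
Row 1 update in column u2: 0 − (2/3)·(1/5) = -2/15.

-2/15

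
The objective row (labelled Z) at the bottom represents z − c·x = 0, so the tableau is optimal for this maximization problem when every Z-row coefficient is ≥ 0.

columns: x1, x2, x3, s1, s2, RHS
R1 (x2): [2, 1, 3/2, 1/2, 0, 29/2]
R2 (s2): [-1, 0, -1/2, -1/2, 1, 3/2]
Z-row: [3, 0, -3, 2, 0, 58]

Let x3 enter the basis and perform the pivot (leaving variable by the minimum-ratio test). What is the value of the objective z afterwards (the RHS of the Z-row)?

87

Ratio test on column x3 — row 1: (29/2)/(3/2) = 29/3; row 2: entry -1/2 ≤ 0. Minimum is 29/3 at row 1 (x2 leaves); pivot element 3/2.
Pivot on row 1; the Z-row RHS becomes 58 − (-3)·(29/3) = 87.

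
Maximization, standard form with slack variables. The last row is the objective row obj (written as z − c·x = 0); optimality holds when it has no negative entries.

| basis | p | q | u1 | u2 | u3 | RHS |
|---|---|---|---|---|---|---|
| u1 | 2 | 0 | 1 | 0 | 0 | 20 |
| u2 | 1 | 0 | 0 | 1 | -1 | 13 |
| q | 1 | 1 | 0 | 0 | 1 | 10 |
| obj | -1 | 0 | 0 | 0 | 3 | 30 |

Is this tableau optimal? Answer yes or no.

The obj-row has a negative entry -1 in column p, so it is not optimal.

no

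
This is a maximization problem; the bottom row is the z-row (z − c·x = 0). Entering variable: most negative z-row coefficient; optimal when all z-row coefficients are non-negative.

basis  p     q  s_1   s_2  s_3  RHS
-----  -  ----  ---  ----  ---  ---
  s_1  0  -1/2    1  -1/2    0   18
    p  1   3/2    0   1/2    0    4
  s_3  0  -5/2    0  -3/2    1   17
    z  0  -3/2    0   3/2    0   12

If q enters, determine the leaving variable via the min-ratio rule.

p

Column q entries and ratios — s_1: -1/2 ≤ 0, skip; p: 4/(3/2) = 8/3; s_3: -5/2 ≤ 0, skip.
Smallest ratio is 8/3 in the row of p, so p leaves.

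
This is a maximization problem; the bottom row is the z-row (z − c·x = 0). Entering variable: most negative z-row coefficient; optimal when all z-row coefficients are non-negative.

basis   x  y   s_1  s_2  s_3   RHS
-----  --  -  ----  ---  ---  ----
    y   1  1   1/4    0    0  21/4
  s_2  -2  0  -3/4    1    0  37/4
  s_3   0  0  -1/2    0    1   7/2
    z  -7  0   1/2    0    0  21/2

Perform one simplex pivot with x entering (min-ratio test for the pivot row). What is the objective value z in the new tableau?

Ratio test on column x — row 1: (21/4)/1 = 21/4; row 2: entry -2 ≤ 0; row 3: entry 0 ≤ 0. Minimum is 21/4 at row 1 (y leaves); pivot element 1.
Pivot on row 1; the z-row RHS becomes 21/2 − (-7)·(21/4) = 189/4.

189/4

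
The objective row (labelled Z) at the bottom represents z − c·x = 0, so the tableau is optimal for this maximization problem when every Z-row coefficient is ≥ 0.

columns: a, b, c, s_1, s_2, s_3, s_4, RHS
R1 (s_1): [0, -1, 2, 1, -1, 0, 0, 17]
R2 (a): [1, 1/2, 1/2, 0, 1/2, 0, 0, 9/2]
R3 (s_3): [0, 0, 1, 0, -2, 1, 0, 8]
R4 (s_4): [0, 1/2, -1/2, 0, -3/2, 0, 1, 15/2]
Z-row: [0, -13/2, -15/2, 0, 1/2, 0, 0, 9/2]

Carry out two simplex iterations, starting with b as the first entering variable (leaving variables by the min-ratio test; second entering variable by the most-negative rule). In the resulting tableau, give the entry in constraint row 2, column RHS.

Ratio test on column b — row 1: entry -1 ≤ 0; row 2: (9/2)/(1/2) = 9; row 3: entry 0 ≤ 0; row 4: (15/2)/(1/2) = 15. Minimum is 9 at row 2 (a leaves); pivot element 1/2.
Divide row 2 by 1/2; eliminate column b from the other rows.
Second iteration: most negative Z-row entry is -1 in column c, so c enters.
Ratio test on column c — row 1: 26/3 = 26/3; row 2: 9/1 = 9; row 3: 8/1 = 8; row 4: entry -1 ≤ 0. Minimum is 8 at row 3 (s_3 leaves); pivot element 1.
Divide row 3 by 1; eliminate column c from the other rows.
After both pivots, the entry at constraint row 2, column RHS is 1.

1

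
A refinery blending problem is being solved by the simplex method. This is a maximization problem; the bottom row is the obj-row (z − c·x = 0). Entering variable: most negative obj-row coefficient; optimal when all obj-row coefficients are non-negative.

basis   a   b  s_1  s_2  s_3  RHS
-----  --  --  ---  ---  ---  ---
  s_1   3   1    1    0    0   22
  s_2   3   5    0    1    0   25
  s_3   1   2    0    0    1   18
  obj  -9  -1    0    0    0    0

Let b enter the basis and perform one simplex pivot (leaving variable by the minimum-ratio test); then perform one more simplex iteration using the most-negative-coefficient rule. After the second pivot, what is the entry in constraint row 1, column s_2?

Ratio test on column b — row 1: 22/1 = 22; row 2: 25/5 = 5; row 3: 18/2 = 9. Minimum is 5 at row 2 (s_2 leaves); pivot element 5.
Divide row 2 by 5; eliminate column b from the other rows.
Second iteration: most negative obj-row entry is -42/5 in column a, so a enters.
Ratio test on column a — row 1: 17/(12/5) = 85/12; row 2: 5/(3/5) = 25/3; row 3: entry -1/5 ≤ 0. Minimum is 85/12 at row 1 (s_1 leaves); pivot element 12/5.
Divide row 1 by 12/5; eliminate column a from the other rows.
After both pivots, the entry at constraint row 1, column s_2 is -1/12.

-1/12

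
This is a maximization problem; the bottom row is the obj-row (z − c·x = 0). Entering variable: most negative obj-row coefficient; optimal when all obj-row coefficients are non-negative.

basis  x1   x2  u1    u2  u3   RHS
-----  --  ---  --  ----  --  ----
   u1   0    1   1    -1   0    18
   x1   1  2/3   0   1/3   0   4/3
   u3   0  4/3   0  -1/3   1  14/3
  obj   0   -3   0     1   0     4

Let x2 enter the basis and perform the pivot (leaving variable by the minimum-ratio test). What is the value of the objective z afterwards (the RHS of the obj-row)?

Ratio test on column x2 — row 1: 18/1 = 18; row 2: (4/3)/(2/3) = 2; row 3: (14/3)/(4/3) = 7/2. Minimum is 2 at row 2 (x1 leaves); pivot element 2/3.
Pivot on row 2; the obj-row RHS becomes 4 − (-3)·2 = 10.

10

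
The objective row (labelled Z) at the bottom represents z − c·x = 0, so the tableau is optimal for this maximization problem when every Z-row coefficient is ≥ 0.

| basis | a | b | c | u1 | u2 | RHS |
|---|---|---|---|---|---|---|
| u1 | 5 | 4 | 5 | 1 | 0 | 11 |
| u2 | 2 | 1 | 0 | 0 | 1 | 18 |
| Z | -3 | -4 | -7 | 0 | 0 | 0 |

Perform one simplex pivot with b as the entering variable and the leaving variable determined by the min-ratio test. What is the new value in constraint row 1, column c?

5/4

Ratio test on column b — row 1: 11/4 = 11/4; row 2: 18/1 = 18. Minimum is 11/4 at row 1 (u1 leaves); pivot element 4.
Divide row 1 by 4; eliminate column b from the other rows.
In the new row 1, the c entry is the old entry divided by the pivot: 5/4 = 5/4.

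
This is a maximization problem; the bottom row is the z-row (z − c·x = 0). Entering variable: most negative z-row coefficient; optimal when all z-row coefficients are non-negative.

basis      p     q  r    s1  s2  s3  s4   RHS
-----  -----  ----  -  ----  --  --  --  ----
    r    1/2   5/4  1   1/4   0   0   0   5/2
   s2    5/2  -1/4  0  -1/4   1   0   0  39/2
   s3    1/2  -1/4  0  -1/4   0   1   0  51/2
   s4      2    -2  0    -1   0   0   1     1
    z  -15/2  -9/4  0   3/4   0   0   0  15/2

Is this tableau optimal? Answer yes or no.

The z-row has a negative entry -15/2 in column p, so it is not optimal.

no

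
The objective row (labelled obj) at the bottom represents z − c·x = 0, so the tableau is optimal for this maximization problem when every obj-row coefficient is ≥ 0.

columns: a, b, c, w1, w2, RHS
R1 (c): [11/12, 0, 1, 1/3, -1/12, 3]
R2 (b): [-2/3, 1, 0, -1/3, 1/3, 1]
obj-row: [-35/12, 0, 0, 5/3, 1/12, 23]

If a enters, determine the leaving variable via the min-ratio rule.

c

Column a entries and ratios — c: 3/(11/12) = 36/11; b: -2/3 ≤ 0, skip.
Smallest ratio is 36/11 in the row of c, so c leaves.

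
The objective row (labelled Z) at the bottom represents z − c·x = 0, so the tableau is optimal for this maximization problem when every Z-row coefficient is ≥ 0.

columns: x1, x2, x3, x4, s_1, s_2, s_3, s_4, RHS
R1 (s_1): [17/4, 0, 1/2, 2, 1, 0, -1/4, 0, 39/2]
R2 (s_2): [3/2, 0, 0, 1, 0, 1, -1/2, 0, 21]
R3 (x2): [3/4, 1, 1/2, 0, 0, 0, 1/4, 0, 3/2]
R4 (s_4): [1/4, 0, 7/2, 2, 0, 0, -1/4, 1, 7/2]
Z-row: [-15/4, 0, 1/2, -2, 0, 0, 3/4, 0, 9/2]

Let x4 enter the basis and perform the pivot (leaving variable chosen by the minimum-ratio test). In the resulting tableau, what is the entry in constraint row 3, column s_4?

0

Ratio test on column x4 — row 1: (39/2)/2 = 39/4; row 2: 21/1 = 21; row 3: entry 0 ≤ 0; row 4: (7/2)/2 = 7/4. Minimum is 7/4 at row 4 (s_4 leaves); pivot element 2.
Divide row 4 by 2; eliminate column x4 from the other rows.
Row 3 update in column s_4: 0 − 0·(1/2) = 0.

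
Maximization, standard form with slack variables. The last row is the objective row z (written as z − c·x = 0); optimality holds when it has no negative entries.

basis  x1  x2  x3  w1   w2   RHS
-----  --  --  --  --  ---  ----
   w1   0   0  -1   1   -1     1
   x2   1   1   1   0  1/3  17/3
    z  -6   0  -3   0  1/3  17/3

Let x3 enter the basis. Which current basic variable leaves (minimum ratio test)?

x2

Column x3 entries and ratios — w1: -1 ≤ 0, skip; x2: (17/3)/1 = 17/3.
Smallest ratio is 17/3 in the row of x2, so x2 leaves.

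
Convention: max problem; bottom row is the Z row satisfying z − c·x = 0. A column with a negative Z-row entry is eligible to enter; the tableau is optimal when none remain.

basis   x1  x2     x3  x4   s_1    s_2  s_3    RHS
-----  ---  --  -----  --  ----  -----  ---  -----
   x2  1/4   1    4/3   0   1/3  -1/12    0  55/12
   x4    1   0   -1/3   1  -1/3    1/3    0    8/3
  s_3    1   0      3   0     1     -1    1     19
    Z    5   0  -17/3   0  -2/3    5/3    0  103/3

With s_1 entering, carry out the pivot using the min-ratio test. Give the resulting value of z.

Ratio test on column s_1 — row 1: (55/12)/(1/3) = 55/4; row 2: entry -1/3 ≤ 0; row 3: 19/1 = 19. Minimum is 55/4 at row 1 (x2 leaves); pivot element 1/3.
Pivot on row 1; the Z-row RHS becomes 103/3 − (-2/3)·(55/4) = 87/2.

87/2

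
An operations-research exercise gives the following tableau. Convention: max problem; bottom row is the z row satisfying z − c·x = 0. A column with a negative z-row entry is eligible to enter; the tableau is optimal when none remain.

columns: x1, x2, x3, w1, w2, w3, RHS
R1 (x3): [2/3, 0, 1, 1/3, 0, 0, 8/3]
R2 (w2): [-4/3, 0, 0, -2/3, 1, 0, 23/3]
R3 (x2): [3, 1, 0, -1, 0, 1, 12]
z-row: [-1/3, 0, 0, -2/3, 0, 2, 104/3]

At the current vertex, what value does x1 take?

0

x1 is not in the basis, so in the current basic feasible solution x1 = 0.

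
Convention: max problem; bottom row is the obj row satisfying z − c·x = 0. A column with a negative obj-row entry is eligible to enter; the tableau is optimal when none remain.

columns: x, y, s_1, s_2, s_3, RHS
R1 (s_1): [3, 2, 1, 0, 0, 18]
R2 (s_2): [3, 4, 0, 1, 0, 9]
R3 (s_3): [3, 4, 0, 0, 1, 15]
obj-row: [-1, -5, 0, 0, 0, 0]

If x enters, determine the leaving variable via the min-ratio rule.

Column x entries and ratios — s_1: 18/3 = 6; s_2: 9/3 = 3; s_3: 15/3 = 5.
Smallest ratio is 3 in the row of s_2, so s_2 leaves.

s_2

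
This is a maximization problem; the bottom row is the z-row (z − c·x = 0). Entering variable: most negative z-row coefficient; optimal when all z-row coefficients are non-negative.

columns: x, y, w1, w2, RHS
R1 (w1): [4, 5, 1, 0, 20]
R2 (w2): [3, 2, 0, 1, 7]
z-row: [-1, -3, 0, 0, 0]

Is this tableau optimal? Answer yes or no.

no

The z-row has a negative entry -3 in column y, so it is not optimal.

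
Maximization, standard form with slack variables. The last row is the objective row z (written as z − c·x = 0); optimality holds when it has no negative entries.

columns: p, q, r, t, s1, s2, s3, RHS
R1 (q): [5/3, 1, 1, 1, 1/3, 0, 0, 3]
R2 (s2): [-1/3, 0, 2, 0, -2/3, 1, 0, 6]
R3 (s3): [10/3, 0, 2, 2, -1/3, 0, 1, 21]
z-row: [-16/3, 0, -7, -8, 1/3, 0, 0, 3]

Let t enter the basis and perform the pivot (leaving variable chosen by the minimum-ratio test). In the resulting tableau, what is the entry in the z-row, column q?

Ratio test on column t — row 1: 3/1 = 3; row 2: entry 0 ≤ 0; row 3: 21/2 = 21/2. Minimum is 3 at row 1 (q leaves); pivot element 1.
Divide row 1 by 1; eliminate column t from the other rows.
z-row update in column q: 0 − (-8)·1 = 8.

8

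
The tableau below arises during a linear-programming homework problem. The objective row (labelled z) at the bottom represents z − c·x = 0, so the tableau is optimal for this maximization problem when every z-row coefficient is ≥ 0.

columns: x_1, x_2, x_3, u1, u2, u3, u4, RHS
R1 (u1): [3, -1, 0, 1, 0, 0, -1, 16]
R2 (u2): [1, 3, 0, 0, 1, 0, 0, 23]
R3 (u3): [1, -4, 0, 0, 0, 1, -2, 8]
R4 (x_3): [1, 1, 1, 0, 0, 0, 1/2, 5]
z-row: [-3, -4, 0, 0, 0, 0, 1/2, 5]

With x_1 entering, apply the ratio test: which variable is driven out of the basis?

x_3

Column x_1 entries and ratios — u1: 16/3 = 16/3; u2: 23/1 = 23; u3: 8/1 = 8; x_3: 5/1 = 5.
Smallest ratio is 5 in the row of x_3, so x_3 leaves.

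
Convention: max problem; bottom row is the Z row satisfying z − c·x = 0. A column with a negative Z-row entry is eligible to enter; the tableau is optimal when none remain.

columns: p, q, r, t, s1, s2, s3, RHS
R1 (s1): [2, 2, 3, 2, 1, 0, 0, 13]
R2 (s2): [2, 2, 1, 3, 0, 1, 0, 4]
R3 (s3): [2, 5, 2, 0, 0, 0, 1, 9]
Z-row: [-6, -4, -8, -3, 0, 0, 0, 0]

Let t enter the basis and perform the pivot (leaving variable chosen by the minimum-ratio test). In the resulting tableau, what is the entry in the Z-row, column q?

Ratio test on column t — row 1: 13/2 = 13/2; row 2: 4/3 = 4/3; row 3: entry 0 ≤ 0. Minimum is 4/3 at row 2 (s2 leaves); pivot element 3.
Divide row 2 by 3; eliminate column t from the other rows.
Z-row update in column q: -4 − (-3)·(2/3) = -2.

-2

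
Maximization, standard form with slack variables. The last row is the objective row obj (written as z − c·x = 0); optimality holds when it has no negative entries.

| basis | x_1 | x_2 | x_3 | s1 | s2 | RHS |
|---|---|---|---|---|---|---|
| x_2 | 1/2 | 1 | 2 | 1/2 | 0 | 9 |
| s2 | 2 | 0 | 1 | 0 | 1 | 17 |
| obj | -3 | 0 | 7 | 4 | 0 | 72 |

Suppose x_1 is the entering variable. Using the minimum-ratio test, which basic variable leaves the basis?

s2

Column x_1 entries and ratios — x_2: 9/(1/2) = 18; s2: 17/2 = 17/2.
Smallest ratio is 17/2 in the row of s2, so s2 leaves.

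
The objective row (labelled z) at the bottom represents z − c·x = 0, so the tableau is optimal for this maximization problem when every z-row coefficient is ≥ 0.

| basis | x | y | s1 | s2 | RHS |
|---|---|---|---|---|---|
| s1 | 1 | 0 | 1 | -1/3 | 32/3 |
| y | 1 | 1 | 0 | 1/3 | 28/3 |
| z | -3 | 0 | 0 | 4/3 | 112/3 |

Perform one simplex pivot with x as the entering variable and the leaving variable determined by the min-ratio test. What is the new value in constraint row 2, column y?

1

Ratio test on column x — row 1: (32/3)/1 = 32/3; row 2: (28/3)/1 = 28/3. Minimum is 28/3 at row 2 (y leaves); pivot element 1.
Divide row 2 by 1; eliminate column x from the other rows.
In the new row 2, the y entry is the old entry divided by the pivot: 1/1 = 1.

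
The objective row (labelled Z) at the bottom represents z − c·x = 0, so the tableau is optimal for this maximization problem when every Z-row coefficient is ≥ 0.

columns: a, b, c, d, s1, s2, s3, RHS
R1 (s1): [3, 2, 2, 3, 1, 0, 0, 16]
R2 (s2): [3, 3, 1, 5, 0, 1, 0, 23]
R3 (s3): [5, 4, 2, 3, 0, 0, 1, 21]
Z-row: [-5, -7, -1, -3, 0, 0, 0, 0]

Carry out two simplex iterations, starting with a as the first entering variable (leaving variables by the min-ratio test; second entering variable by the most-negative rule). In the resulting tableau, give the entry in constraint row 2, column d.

Ratio test on column a — row 1: 16/3 = 16/3; row 2: 23/3 = 23/3; row 3: 21/5 = 21/5. Minimum is 21/5 at row 3 (s3 leaves); pivot element 5.
Divide row 3 by 5; eliminate column a from the other rows.
Second iteration: most negative Z-row entry is -3 in column b, so b enters.
Ratio test on column b — row 1: entry -2/5 ≤ 0; row 2: (52/5)/(3/5) = 52/3; row 3: (21/5)/(4/5) = 21/4. Minimum is 21/4 at row 3 (a leaves); pivot element 4/5.
Divide row 3 by 4/5; eliminate column b from the other rows.
After both pivots, the entry at constraint row 2, column d is 11/4.

11/4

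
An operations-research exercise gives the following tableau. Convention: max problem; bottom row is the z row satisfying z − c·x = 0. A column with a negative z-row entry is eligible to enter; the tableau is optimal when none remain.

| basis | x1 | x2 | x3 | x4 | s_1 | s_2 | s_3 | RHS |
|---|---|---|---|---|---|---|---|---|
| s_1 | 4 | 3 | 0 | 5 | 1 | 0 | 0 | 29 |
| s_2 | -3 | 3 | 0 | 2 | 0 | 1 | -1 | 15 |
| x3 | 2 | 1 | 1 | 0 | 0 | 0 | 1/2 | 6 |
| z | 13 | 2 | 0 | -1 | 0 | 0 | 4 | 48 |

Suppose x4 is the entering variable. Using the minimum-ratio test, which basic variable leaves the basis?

s_1

Column x4 entries and ratios — s_1: 29/5 = 29/5; s_2: 15/2 = 15/2; x3: 0 ≤ 0, skip.
Smallest ratio is 29/5 in the row of s_1, so s_1 leaves.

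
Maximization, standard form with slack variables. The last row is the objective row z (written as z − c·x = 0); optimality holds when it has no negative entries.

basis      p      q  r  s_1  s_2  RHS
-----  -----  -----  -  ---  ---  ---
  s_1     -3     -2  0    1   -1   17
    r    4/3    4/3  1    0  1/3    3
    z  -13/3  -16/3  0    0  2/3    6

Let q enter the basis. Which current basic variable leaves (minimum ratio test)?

Column q entries and ratios — s_1: -2 ≤ 0, skip; r: 3/(4/3) = 9/4.
Smallest ratio is 9/4 in the row of r, so r leaves.

r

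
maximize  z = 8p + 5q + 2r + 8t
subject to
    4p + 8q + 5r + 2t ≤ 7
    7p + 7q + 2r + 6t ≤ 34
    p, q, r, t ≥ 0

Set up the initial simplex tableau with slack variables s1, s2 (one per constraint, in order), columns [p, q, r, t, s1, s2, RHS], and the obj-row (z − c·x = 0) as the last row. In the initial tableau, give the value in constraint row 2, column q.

Constraint 2 has coefficient 7 on q.

7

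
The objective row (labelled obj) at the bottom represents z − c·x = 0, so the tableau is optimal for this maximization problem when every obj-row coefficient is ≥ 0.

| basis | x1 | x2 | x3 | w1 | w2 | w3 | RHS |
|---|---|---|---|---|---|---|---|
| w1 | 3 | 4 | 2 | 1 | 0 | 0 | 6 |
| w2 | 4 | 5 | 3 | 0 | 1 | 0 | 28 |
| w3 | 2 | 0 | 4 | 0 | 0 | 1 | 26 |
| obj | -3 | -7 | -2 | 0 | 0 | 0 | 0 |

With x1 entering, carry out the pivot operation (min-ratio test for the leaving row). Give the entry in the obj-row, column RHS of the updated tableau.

6

Ratio test on column x1 — row 1: 6/3 = 2; row 2: 28/4 = 7; row 3: 26/2 = 13. Minimum is 2 at row 1 (w1 leaves); pivot element 3.
Divide row 1 by 3; eliminate column x1 from the other rows.
obj-row update in column RHS: 0 − (-3)·2 = 6.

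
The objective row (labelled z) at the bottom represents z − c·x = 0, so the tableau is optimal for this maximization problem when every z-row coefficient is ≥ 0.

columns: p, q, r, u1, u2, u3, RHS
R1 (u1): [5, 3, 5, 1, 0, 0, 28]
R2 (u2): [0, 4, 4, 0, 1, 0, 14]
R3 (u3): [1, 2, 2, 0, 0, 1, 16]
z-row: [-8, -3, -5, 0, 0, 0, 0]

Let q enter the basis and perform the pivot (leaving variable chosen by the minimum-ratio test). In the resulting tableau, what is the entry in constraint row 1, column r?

Ratio test on column q — row 1: 28/3 = 28/3; row 2: 14/4 = 7/2; row 3: 16/2 = 8. Minimum is 7/2 at row 2 (u2 leaves); pivot element 4.
Divide row 2 by 4; eliminate column q from the other rows.
Row 1 update in column r: 5 − 3·1 = 2.

2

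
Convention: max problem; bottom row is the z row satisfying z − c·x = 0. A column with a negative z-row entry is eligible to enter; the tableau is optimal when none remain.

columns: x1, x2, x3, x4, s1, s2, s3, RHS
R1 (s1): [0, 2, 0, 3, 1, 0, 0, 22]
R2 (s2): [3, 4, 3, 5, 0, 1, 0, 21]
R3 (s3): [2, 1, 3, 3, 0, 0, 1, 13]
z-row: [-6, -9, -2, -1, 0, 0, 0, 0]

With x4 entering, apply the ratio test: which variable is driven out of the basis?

s2

Column x4 entries and ratios — s1: 22/3 = 22/3; s2: 21/5 = 21/5; s3: 13/3 = 13/3.
Smallest ratio is 21/5 in the row of s2, so s2 leaves.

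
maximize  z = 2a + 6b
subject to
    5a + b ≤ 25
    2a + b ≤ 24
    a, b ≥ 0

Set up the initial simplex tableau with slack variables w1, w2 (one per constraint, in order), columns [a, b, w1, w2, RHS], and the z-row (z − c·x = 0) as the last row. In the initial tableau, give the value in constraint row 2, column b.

Constraint 2 has coefficient 1 on b.

1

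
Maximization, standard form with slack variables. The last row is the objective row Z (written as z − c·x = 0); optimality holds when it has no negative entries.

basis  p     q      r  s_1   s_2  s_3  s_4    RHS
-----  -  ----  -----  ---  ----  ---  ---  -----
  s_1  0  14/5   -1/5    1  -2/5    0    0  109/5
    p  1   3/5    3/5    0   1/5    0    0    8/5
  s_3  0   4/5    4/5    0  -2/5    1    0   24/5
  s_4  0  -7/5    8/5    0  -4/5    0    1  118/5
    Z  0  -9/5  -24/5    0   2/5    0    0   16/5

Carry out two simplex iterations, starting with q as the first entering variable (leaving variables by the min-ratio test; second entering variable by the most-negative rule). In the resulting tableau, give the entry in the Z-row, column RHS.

16

Ratio test on column q — row 1: (109/5)/(14/5) = 109/14; row 2: (8/5)/(3/5) = 8/3; row 3: (24/5)/(4/5) = 6; row 4: entry -7/5 ≤ 0. Minimum is 8/3 at row 2 (p leaves); pivot element 3/5.
Divide row 2 by 3/5; eliminate column q from the other rows.
Second iteration: most negative Z-row entry is -3 in column r, so r enters.
Ratio test on column r — row 1: entry -3 ≤ 0; row 2: (8/3)/1 = 8/3; row 3: entry 0 ≤ 0; row 4: (82/3)/3 = 82/9. Minimum is 8/3 at row 2 (q leaves); pivot element 1.
Divide row 2 by 1; eliminate column r from the other rows.
After both pivots, the entry at the Z-row, column RHS is 16.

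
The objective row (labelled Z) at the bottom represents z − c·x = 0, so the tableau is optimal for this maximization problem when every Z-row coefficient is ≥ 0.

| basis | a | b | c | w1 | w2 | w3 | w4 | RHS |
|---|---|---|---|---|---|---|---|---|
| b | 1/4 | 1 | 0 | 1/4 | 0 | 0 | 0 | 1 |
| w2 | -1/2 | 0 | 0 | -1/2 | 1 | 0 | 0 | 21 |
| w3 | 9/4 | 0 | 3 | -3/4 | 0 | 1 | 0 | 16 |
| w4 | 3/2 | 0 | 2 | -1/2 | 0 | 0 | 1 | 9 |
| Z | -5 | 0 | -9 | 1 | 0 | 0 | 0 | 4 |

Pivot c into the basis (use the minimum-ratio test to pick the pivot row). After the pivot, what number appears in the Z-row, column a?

Ratio test on column c — row 1: entry 0 ≤ 0; row 2: entry 0 ≤ 0; row 3: 16/3 = 16/3; row 4: 9/2 = 9/2. Minimum is 9/2 at row 4 (w4 leaves); pivot element 2.
Divide row 4 by 2; eliminate column c from the other rows.
Z-row update in column a: -5 − (-9)·(3/4) = 7/4.

7/4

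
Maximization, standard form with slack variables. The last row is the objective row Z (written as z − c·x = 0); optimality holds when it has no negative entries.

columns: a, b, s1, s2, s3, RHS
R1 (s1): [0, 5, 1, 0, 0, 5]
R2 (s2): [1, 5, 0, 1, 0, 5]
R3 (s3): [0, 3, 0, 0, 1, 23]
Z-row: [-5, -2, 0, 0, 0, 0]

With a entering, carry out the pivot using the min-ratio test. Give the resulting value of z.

Ratio test on column a — row 1: entry 0 ≤ 0; row 2: 5/1 = 5; row 3: entry 0 ≤ 0. Minimum is 5 at row 2 (s2 leaves); pivot element 1.
Pivot on row 2; the Z-row RHS becomes 0 − (-5)·5 = 25.

25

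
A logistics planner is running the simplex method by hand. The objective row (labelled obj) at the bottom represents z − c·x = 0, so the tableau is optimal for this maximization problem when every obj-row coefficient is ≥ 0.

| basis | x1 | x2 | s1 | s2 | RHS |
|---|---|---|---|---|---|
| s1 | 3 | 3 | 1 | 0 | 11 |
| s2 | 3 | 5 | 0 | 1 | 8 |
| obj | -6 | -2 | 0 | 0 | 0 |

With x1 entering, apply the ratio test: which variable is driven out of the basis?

s2

Column x1 entries and ratios — s1: 11/3 = 11/3; s2: 8/3 = 8/3.
Smallest ratio is 8/3 in the row of s2, so s2 leaves.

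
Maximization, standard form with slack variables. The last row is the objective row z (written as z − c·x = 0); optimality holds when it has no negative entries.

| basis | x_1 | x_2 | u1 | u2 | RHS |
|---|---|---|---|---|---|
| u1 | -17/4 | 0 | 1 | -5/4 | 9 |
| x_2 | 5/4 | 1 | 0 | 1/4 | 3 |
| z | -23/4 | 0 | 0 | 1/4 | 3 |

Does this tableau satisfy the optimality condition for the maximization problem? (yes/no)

no

The z-row has a negative entry -23/4 in column x_1, so it is not optimal.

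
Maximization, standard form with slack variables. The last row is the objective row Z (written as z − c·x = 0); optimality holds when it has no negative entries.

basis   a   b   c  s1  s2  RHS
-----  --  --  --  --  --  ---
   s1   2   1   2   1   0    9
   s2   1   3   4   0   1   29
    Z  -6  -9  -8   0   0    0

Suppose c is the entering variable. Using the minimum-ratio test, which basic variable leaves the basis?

s1

Column c entries and ratios — s1: 9/2 = 9/2; s2: 29/4 = 29/4.
Smallest ratio is 9/2 in the row of s1, so s1 leaves.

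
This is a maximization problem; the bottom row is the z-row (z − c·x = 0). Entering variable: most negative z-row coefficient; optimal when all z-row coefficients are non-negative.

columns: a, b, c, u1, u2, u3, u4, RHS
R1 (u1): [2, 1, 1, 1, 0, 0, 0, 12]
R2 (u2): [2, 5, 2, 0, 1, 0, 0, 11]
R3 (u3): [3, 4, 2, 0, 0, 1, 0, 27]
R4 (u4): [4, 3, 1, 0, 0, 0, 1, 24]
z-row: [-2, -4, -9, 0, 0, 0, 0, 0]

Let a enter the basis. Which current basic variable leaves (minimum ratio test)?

Column a entries and ratios — u1: 12/2 = 6; u2: 11/2 = 11/2; u3: 27/3 = 9; u4: 24/4 = 6.
Smallest ratio is 11/2 in the row of u2, so u2 leaves.

u2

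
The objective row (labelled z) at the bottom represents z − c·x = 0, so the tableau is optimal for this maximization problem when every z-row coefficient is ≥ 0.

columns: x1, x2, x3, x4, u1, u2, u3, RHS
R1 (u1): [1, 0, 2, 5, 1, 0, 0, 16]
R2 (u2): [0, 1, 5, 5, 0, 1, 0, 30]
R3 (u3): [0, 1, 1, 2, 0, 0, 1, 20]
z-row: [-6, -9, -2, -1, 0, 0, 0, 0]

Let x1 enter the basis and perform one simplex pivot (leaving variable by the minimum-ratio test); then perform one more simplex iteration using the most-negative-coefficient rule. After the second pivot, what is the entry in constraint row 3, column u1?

Ratio test on column x1 — row 1: 16/1 = 16; row 2: entry 0 ≤ 0; row 3: entry 0 ≤ 0. Minimum is 16 at row 1 (u1 leaves); pivot element 1.
Divide row 1 by 1; eliminate column x1 from the other rows.
Second iteration: most negative z-row entry is -9 in column x2, so x2 enters.
Ratio test on column x2 — row 1: entry 0 ≤ 0; row 2: 30/1 = 30; row 3: 20/1 = 20. Minimum is 20 at row 3 (u3 leaves); pivot element 1.
Divide row 3 by 1; eliminate column x2 from the other rows.
After both pivots, the entry at constraint row 3, column u1 is 0.

0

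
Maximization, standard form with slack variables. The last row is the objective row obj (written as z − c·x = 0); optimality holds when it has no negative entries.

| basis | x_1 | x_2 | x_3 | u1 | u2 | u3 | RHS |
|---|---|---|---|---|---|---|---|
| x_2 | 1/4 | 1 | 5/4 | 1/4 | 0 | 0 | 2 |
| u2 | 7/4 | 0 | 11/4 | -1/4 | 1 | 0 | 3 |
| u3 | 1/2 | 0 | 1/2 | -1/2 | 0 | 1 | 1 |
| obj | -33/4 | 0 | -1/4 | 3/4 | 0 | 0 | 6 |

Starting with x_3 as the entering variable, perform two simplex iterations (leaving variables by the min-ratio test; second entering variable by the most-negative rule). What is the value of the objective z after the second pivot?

141/7

Ratio test on column x_3 — row 1: 2/(5/4) = 8/5; row 2: 3/(11/4) = 12/11; row 3: 1/(1/2) = 2. Minimum is 12/11 at row 2 (u2 leaves); pivot element 11/4.
Pivot on row 2; the obj-row RHS becomes 6 − (-1/4)·(12/11) = 69/11.
Next entering variable (most negative obj-row entry -89/11): x_1.
Ratio test on column x_1 — row 1: entry -6/11 ≤ 0; row 2: (12/11)/(7/11) = 12/7; row 3: (5/11)/(2/11) = 5/2. Minimum is 12/7 at row 2 (x_3 leaves); pivot element 7/11.
After the second pivot the obj-row RHS is 69/11 − (-89/11)·(12/7) = 141/7.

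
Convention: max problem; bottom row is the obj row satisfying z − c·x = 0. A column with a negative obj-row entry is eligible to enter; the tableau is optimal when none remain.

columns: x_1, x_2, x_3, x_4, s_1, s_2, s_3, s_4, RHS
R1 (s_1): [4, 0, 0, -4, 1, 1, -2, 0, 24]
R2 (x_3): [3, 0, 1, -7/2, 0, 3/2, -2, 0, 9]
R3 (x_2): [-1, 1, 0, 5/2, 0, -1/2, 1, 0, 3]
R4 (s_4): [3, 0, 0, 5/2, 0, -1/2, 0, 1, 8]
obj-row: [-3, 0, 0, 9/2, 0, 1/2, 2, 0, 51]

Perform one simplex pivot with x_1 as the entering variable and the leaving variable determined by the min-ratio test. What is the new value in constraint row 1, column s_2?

Ratio test on column x_1 — row 1: 24/4 = 6; row 2: 9/3 = 3; row 3: entry -1 ≤ 0; row 4: 8/3 = 8/3. Minimum is 8/3 at row 4 (s_4 leaves); pivot element 3.
Divide row 4 by 3; eliminate column x_1 from the other rows.
Row 1 update in column s_2: 1 − 4·(-1/6) = 5/3.

5/3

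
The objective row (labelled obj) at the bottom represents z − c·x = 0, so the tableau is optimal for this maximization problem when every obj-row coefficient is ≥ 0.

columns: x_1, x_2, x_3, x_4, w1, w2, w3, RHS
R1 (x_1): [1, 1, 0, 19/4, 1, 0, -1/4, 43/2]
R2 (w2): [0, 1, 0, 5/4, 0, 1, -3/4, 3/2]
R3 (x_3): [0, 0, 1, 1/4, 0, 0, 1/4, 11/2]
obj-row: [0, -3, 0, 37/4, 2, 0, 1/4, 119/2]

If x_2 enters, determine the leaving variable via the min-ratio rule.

w2

Column x_2 entries and ratios — x_1: (43/2)/1 = 43/2; w2: (3/2)/1 = 3/2; x_3: 0 ≤ 0, skip.
Smallest ratio is 3/2 in the row of w2, so w2 leaves.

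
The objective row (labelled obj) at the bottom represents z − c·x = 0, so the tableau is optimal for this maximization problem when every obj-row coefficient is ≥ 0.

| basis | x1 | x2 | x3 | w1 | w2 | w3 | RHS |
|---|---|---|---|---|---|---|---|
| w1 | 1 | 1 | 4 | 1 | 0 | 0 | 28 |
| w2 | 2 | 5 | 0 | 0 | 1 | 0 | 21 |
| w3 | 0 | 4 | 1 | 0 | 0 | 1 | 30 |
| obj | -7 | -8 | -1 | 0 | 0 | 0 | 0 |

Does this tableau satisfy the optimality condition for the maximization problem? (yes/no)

The obj-row has a negative entry -8 in column x2, so it is not optimal.

no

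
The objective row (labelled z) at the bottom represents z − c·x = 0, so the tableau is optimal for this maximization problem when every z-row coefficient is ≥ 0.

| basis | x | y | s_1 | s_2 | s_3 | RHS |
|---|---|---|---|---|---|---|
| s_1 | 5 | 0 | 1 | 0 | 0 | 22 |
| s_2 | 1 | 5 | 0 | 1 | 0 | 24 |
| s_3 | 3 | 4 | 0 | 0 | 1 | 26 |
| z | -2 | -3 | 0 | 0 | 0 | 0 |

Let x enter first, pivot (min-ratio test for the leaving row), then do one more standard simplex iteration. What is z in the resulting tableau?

92/5

Ratio test on column x — row 1: 22/5 = 22/5; row 2: 24/1 = 24; row 3: 26/3 = 26/3. Minimum is 22/5 at row 1 (s_1 leaves); pivot element 5.
Pivot on row 1; the z-row RHS becomes 0 − (-2)·(22/5) = 44/5.
Next entering variable (most negative z-row entry -3): y.
Ratio test on column y — row 1: entry 0 ≤ 0; row 2: (98/5)/5 = 98/25; row 3: (64/5)/4 = 16/5. Minimum is 16/5 at row 3 (s_3 leaves); pivot element 4.
After the second pivot the z-row RHS is 44/5 − (-3)·(16/5) = 92/5.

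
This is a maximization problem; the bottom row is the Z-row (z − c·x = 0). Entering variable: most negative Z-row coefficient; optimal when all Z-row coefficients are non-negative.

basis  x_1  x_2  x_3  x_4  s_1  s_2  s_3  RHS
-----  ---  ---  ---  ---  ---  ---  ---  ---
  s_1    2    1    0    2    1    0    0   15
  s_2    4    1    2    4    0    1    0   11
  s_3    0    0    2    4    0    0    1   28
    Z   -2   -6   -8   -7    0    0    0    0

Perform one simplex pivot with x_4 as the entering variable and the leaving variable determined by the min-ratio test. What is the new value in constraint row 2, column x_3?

1/2

Ratio test on column x_4 — row 1: 15/2 = 15/2; row 2: 11/4 = 11/4; row 3: 28/4 = 7. Minimum is 11/4 at row 2 (s_2 leaves); pivot element 4.
Divide row 2 by 4; eliminate column x_4 from the other rows.
In the new row 2, the x_3 entry is the old entry divided by the pivot: 2/4 = 1/2.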